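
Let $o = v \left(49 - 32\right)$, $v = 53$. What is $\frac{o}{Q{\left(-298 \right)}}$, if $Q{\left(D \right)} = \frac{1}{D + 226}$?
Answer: $-64872$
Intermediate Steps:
$o = 901$ ($o = 53 \left(49 - 32\right) = 53 \cdot 17 = 901$)
$Q{\left(D \right)} = \frac{1}{226 + D}$
$\frac{o}{Q{\left(-298 \right)}} = \frac{901}{\frac{1}{226 - 298}} = \frac{901}{\frac{1}{-72}} = \frac{901}{- \frac{1}{72}} = 901 \left(-72\right) = -64872$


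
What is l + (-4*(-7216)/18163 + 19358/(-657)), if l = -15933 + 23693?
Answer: 2250442694/291051 ≈ 7732.1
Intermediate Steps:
l = 7760
l + (-4*(-7216)/18163 + 19358/(-657)) = 7760 + (-4*(-7216)/18163 + 19358/(-657)) = 7760 + (28864*(1/18163) + 19358*(-1/657)) = 7760 + (704/443 - 19358/657) = 7760 - 8113066/291051 = 2250442694/291051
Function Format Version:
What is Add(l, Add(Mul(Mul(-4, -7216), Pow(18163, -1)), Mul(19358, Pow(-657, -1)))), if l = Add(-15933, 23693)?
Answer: Rational(2250442694, 291051) ≈ 7732.1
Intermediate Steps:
l = 7760
Add(l, Add(Mul(Mul(-4, -7216), Pow(18163, -1)), Mul(19358, Pow(-657, -1)))) = Add(7760, Add(Mul(Mul(-4, -7216), Pow(18163, -1)), Mul(19358, Pow(-657, -1)))) = Add(7760, Add(Mul(28864, Rational(1, 18163)), Mul(19358, Rational(-1, 657)))) = Add(7760, Add(Rational(704, 443), Rational(-19358, 657))) = Add(7760, Rational(-8113066, 291051)) = Rational(2250442694, 291051)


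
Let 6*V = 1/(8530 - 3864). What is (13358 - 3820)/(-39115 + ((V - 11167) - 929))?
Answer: -267025848/1433703155 ≈ -0.18625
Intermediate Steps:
V = 1/27996 (V = 1/(6*(8530 - 3864)) = (⅙)/4666 = (⅙)*(1/4666) = 1/27996 ≈ 3.5719e-5)
(13358 - 3820)/(-39115 + ((V - 11167) - 929)) = (13358 - 3820)/(-39115 + ((1/27996 - 11167) - 929)) = 9538/(-39115 + (-312631331/27996 - 929)) = 9538/(-39115 - 338639615/27996) = 9538/(-1433703155/27996) = 9538*(-27996/1433703155) = -267025848/1433703155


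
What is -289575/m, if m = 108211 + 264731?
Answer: -32175/41438 ≈ -0.77646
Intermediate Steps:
m = 372942
-289575/m = -289575/372942 = -289575*1/372942 = -32175/41438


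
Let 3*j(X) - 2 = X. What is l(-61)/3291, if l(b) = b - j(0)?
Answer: -185/9873 ≈ -0.018738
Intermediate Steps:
j(X) = ⅔ + X/3
l(b) = -⅔ + b (l(b) = b - (⅔ + (⅓)*0) = b - (⅔ + 0) = b - 1*⅔ = b - ⅔ = -⅔ + b)
l(-61)/3291 = (-⅔ - 61)/3291 = -185/3*1/3291 = -185/9873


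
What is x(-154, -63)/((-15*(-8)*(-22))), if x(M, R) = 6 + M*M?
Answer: -11861/1320 ≈ -8.9856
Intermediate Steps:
x(M, R) = 6 + M²
x(-154, -63)/((-15*(-8)*(-22))) = (6 + (-154)²)/((-15*(-8)*(-22))) = (6 + 23716)/((120*(-22))) = 23722/(-2640) = 23722*(-1/2640) = -11861/1320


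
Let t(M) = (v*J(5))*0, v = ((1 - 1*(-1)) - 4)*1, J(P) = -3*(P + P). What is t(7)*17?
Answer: 0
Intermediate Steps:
J(P) = -6*P
v = -2 (v = ((1 + 1) - 4)*1 = (2 - 4)*1 = -2*1 = -2)
t(M) = 0 (t(M) = -(-12)*5*0 = -2*(-30)*0 = 60*0 = 0)
t(7)*17 = 0*17 = 0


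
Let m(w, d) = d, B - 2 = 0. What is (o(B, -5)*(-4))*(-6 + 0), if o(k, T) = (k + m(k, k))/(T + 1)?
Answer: -24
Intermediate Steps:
B = 2 (B = 2 + 0 = 2)
o(k, T) = 2*k/(1 + T) (o(k, T) = (k + k)/(T + 1) = (2*k)/(1 + T) = 2*k/(1 + T))
(o(B, -5)*(-4))*(-6 + 0) = ((2*2/(1 - 5))*(-4))*(-6 + 0) = ((2*2/(-4))*(-4))*(-6) = ((2*2*(-1/4))*(-4))*(-6) = -1*(-4)*(-6) = 4*(-6) = -24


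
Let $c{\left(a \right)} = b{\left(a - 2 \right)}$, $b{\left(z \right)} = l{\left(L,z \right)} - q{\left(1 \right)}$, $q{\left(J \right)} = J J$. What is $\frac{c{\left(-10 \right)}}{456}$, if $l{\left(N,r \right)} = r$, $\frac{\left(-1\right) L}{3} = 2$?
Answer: $- \frac{13}{456} \approx -0.028509$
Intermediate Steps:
$L = -6$ ($L = \left(-3\right) 2 = -6$)
$q{\left(J \right)} = J^{2}$
$b{\left(z \right)} = -1 + z$ ($b{\left(z \right)} = z - 1^{2} = z - 1 = -1 + z$)
$c{\left(a \right)} = -3 + a$ ($c{\left(a \right)} = -1 + \left(a - 2\right) = -1 + \left(-2 + a\right) = -3 + a$)
$\frac{c{\left(-10 \right)}}{456} = \frac{-3 - 10}{456} = \left(-13\right) \frac{1}{456} = - \frac{13}{456}$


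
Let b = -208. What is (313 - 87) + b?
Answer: 18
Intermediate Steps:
(313 - 87) + b = (313 - 87) - 208 = 226 - 208 = 18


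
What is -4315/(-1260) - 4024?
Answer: -1013185/252 ≈ -4020.6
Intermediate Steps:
-4315/(-1260) - 4024 = -4315*(-1/1260) - 4024 = 863/252 - 4024 = -1013185/252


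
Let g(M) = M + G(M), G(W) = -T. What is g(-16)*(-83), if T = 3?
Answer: 1577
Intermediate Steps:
G(W) = -3 (G(W) = -1*3 = -3)
g(M) = -3 + M (g(M) = M - 3 = -3 + M)
g(-16)*(-83) = (-3 - 16)*(-83) = -19*(-83) = 1577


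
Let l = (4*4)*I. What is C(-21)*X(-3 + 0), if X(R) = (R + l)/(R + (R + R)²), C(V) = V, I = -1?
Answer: 133/11 ≈ 12.091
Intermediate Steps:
l = -16 (l = (4*4)*(-1) = 16*(-1) = -16)
X(R) = (-16 + R)/(R + 4*R²) (X(R) = (R - 16)/(R + (R + R)²) = (-16 + R)/(R + (2*R)²) = (-16 + R)/(R + 4*R²))
C(-21)*X(-3 + 0) = -21*(-16 + (-3 + 0))/((-3 + 0)*(1 + 4*(-3 + 0))) = -21*(-16 - 3)/((-3)*(1 + 4*(-3))) = -(-7)*(-19)/(1 - 12) = -(-7)*(-19)/(-11) = -(-7)*(-1)*(-19)/11 = -21*(-19/33) = 133/11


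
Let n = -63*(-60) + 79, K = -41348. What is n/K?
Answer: -3859/41348 ≈ -0.093330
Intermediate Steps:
n = 3859 (n = 3780 + 79 = 3859)
n/K = 3859/(-41348) = 3859*(-1/41348) = -3859/41348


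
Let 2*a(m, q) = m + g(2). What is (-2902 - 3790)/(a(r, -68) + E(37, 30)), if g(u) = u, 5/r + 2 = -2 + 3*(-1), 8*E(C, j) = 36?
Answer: -11711/9 ≈ -1301.2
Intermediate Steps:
E(C, j) = 9/2 (E(C, j) = (1/8)*36 = 9/2)
r = -5/7 (r = 5/(-2 + (-2 + 3*(-1))) = 5/(-2 + (-2 - 3)) = 5/(-2 - 5) = 5/(-7) = 5*(-1/7) = -5/7 ≈ -0.71429)
a(m, q) = 1 + m/2 (a(m, q) = (m + 2)/2 = (2 + m)/2 = 1 + m/2)
(-2902 - 3790)/(a(r, -68) + E(37, 30)) = (-2902 - 3790)/((1 + (1/2)*(-5/7)) + 9/2) = -6692/((1 - 5/14) + 9/2) = -6692/(9/14 + 9/2) = -6692/36/7 = -6692*7/36 = -11711/9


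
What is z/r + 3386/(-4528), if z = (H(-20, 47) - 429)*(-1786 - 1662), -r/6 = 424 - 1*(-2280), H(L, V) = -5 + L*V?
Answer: -112013385/382616 ≈ -292.76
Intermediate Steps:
r = -16224 (r = -6*(424 - 1*(-2280)) = -6*(424 + 2280) = -6*2704 = -16224)
z = 4737552 (z = ((-5 - 20*47) - 429)*(-1786 - 1662) = ((-5 - 940) - 429)*(-3448) = (-945 - 429)*(-3448) = -1374*(-3448) = 4737552)
z/r + 3386/(-4528) = 4737552/(-16224) + 3386/(-4528) = 4737552*(-1/16224) + 3386*(-1/4528) = -98699/338 - 1693/2264 = -112013385/382616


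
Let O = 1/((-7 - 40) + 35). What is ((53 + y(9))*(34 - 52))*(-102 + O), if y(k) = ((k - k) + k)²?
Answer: 246225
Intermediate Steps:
y(k) = k² (y(k) = (0 + k)² = k²)
O = -1/12 (O = 1/(-47 + 35) = 1/(-12) = -1/12 ≈ -0.083333)
((53 + y(9))*(34 - 52))*(-102 + O) = ((53 + 9²)*(34 - 52))*(-102 - 1/12) = ((53 + 81)*(-18))*(-1225/12) = (134*(-18))*(-1225/12) = -2412*(-1225/12) = 246225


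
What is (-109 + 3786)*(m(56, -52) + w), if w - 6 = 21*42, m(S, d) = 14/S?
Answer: 13064381/4 ≈ 3.2661e+6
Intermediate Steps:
w = 888 (w = 6 + 21*42 = 6 + 882 = 888)
(-109 + 3786)*(m(56, -52) + w) = (-109 + 3786)*(14/56 + 888) = 3677*(14*(1/56) + 888) = 3677*(¼ + 888) = 3677*(3553/4) = 13064381/4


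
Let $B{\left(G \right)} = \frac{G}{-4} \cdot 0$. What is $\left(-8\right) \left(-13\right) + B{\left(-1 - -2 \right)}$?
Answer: $104$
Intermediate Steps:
$B{\left(G \right)} = 0$ ($B{\left(G \right)} = G \left(- \frac{1}{4}\right) 0 = - \frac{G}{4} \cdot 0 = 0$)
$\left(-8\right) \left(-13\right) + B{\left(-1 - -2 \right)} = \left(-8\right) \left(-13\right) + 0 = 104 + 0 = 104$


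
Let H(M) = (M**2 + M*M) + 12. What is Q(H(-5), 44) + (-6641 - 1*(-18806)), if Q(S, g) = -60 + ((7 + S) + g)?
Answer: 12218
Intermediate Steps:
H(M) = 12 + 2*M**2 (H(M) = (M**2 + M**2) + 12 = 2*M**2 + 12 = 12 + 2*M**2)
Q(S, g) = -53 + S + g (Q(S, g) = -60 + (7 + S + g) = -53 + S + g)
Q(H(-5), 44) + (-6641 - 1*(-18806)) = (-53 + (12 + 2*(-5)**2) + 44) + (-6641 - 1*(-18806)) = (-53 + (12 + 2*25) + 44) + (-6641 + 18806) = (-53 + (12 + 50) + 44) + 12165 = (-53 + 62 + 44) + 12165 = 53 + 12165 = 12218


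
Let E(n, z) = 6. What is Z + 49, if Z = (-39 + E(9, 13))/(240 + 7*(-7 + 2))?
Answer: 10012/205 ≈ 48.839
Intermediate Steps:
Z = -33/205 (Z = (-39 + 6)/(240 + 7*(-7 + 2)) = -33/(240 + 7*(-5)) = -33/(240 - 35) = -33/205 ≈ -0.16098)
Z + 49 = -33/205 + 49 = 10012/205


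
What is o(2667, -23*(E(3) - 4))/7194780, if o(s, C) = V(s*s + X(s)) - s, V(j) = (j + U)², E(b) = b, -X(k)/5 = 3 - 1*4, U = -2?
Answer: 16864410866999/2398260 ≈ 7.0319e+6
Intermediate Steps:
X(k) = 5 (X(k) = -5*(3 - 1*4) = -5*(3 - 4) = -5*(-1) = 5)
V(j) = (-2 + j)² (V(j) = (j - 2)² = (-2 + j)²)
o(s, C) = (3 + s²)² - s (o(s, C) = (-2 + (s*s + 5))² - s = (-2 + (s² + 5))² - s = (-2 + (5 + s²))² - s = (3 + s²)² - s)
o(2667, -23*(E(3) - 4))/7194780 = ((3 + 2667²)² - 1*2667)/7194780 = ((3 + 7112889)² - 2667)*(1/7194780) = (7112892² - 2667)*(1/7194780) = (50593232603664 - 2667)*(1/7194780) = 50593232600997*(1/7194780) = 16864410866999/2398260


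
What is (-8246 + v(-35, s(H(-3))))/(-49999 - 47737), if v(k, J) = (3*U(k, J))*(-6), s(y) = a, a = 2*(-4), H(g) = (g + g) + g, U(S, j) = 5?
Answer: 1042/12217 ≈ 0.085291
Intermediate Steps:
H(g) = 3*g (H(g) = 2*g + g = 3*g)
a = -8
s(y) = -8
v(k, J) = -90 (v(k, J) = (3*5)*(-6) = 15*(-6) = -90)
(-8246 + v(-35, s(H(-3))))/(-49999 - 47737) = (-8246 - 90)/(-49999 - 47737) = -8336/(-97736) = -8336*(-1/97736) = 1042/12217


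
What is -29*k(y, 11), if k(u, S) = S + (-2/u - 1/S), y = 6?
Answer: -10121/33 ≈ -306.70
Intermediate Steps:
k(u, S) = S - 1/S - 2/u (k(u, S) = S + (-1/S - 2/u) = S - 1/S - 2/u)
-29*k(y, 11) = -29*(11 - 1/11 - 2/6) = -29*(11 - 1*1/11 - 2*⅙) = -29*(11 - 1/11 - ⅓) = -29*349/33 = -10121/33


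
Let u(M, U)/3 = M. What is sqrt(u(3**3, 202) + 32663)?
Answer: 2*sqrt(8186) ≈ 180.95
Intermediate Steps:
u(M, U) = 3*M
sqrt(u(3**3, 202) + 32663) = sqrt(3*3**3 + 32663) = sqrt(3*27 + 32663) = sqrt(81 + 32663) = sqrt(32744) = 2*sqrt(8186)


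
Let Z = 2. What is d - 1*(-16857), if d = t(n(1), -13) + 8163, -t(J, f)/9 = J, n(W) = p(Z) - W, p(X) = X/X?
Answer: 25020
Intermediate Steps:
p(X) = 1
n(W) = 1 - W
t(J, f) = -9*J
d = 8163 (d = -9*(1 - 1*1) + 8163 = -9*(1 - 1) + 8163 = -9*0 + 8163 = 0 + 8163 = 8163)
d - 1*(-16857) = 8163 - 1*(-16857) = 8163 + 16857 = 25020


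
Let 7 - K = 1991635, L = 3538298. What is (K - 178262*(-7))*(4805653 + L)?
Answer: -6206180690094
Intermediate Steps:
K = -1991628 (K = 7 - 1*1991635 = 7 - 1991635 = -1991628)
(K - 178262*(-7))*(4805653 + L) = (-1991628 - 178262*(-7))*(4805653 + 3538298) = (-1991628 + 1247834)*8343951 = -743794*8343951 = -6206180690094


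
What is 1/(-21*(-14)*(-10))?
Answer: -1/2940 ≈ -0.00034014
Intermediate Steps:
1/(-21*(-14)*(-10)) = 1/(294*(-10)) = 1/(-2940) = -1/2940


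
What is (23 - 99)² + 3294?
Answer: 9070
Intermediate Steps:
(23 - 99)² + 3294 = (-76)² + 3294 = 5776 + 3294 = 9070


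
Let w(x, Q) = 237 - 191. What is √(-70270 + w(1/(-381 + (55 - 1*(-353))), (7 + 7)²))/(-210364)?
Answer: -I*√4389/52591 ≈ -0.0012597*I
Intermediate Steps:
w(x, Q) = 46
√(-70270 + w(1/(-381 + (55 - 1*(-353))), (7 + 7)²))/(-210364) = √(-70270 + 46)/(-210364) = √(-70224)*(-1/210364) = (4*I*√4389)*(-1/210364) = -I*√4389/52591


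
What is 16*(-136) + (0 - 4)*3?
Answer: -2188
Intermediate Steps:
16*(-136) + (0 - 4)*3 = -2176 - 4*3 = -2176 - 12 = -2188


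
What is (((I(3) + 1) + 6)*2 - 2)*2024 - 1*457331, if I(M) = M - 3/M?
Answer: -424947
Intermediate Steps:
(((I(3) + 1) + 6)*2 - 2)*2024 - 1*457331 = ((((3 - 3/3) + 1) + 6)*2 - 2)*2024 - 1*457331 = ((((3 - 3*⅓) + 1) + 6)*2 - 2)*2024 - 457331 = ((((3 - 1) + 1) + 6)*2 - 2)*2024 - 457331 = (((2 + 1) + 6)*2 - 2)*2024 - 457331 = ((3 + 6)*2 - 2)*2024 - 457331 = (9*2 - 2)*2024 - 457331 = (18 - 2)*2024 - 457331 = 16*2024 - 457331 = 32384 - 457331 = -424947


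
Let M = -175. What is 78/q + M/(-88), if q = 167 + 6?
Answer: 37139/15224 ≈ 2.4395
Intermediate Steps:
q = 173
78/q + M/(-88) = 78/173 - 175/(-88) = 78*(1/173) - 175*(-1/88) = 78/173 + 175/88 = 37139/15224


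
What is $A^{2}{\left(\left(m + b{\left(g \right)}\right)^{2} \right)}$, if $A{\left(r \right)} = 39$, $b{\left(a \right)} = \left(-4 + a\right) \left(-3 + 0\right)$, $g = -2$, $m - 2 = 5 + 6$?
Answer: $1521$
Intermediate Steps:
$m = 13$ ($m = 2 + \left(5 + 6\right) = 2 + 11 = 13$)
$b{\left(a \right)} = 12 - 3 a$ ($b{\left(a \right)} = \left(-4 + a\right) \left(-3\right) = 12 - 3 a$)
$A^{2}{\left(\left(m + b{\left(g \right)}\right)^{2} \right)} = 39^{2} = 1521$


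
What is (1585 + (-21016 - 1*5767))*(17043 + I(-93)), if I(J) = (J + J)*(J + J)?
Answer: -1301199522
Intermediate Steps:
I(J) = 4*J**2 (I(J) = (2*J)*(2*J) = 4*J**2)
(1585 + (-21016 - 1*5767))*(17043 + I(-93)) = (1585 + (-21016 - 1*5767))*(17043 + 4*(-93)**2) = (1585 + (-21016 - 5767))*(17043 + 4*8649) = (1585 - 26783)*(17043 + 34596) = -25198*51639 = -1301199522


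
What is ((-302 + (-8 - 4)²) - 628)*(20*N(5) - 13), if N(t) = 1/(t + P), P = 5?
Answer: 8646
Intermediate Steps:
N(t) = 1/(5 + t) (N(t) = 1/(t + 5) = 1/(5 + t))
((-302 + (-8 - 4)²) - 628)*(20*N(5) - 13) = ((-302 + (-8 - 4)²) - 628)*(20/(5 + 5) - 13) = ((-302 + (-12)²) - 628)*(20/10 - 13) = ((-302 + 144) - 628)*(20*(⅒) - 13) = (-158 - 628)*(2 - 13) = -786*(-11) = 8646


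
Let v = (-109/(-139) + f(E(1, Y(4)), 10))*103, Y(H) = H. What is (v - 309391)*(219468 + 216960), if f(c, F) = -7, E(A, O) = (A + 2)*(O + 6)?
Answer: -18807577053948/139 ≈ -1.3531e+11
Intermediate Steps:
E(A, O) = (2 + A)*(6 + O)
v = -88992/139 (v = (-109/(-139) - 7)*103 = (-109*(-1/139) - 7)*103 = (109/139 - 7)*103 = -864/139*103 = -88992/139 ≈ -640.23)
(v - 309391)*(219468 + 216960) = (-88992/139 - 309391)*(219468 + 216960) = -43094341/139*436428 = -18807577053948/139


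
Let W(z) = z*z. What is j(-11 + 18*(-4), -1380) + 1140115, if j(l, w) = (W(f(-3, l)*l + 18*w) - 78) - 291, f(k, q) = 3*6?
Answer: 694619302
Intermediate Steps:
f(k, q) = 18
W(z) = z²
j(l, w) = -369 + (18*l + 18*w)² (j(l, w) = ((18*l + 18*w)² - 78) - 291 = (-78 + (18*l + 18*w)²) - 291 = -369 + (18*l + 18*w)²)
j(-11 + 18*(-4), -1380) + 1140115 = (-369 + 324*((-11 + 18*(-4)) - 1380)²) + 1140115 = (-369 + 324*((-11 - 72) - 1380)²) + 1140115 = (-369 + 324*(-83 - 1380)²) + 1140115 = (-369 + 324*(-1463)²) + 1140115 = (-369 + 324*2140369) + 1140115 = (-369 + 693479556) + 1140115 = 693479187 + 1140115 = 694619302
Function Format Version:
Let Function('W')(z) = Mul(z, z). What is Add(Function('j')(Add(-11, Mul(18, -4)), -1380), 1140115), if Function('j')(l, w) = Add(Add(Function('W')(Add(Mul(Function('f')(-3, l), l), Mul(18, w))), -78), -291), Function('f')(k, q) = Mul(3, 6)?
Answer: 694619302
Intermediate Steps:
Function('f')(k, q) = 18
Function('W')(z) = Pow(z, 2)
Function('j')(l, w) = Add(-369, Pow(Add(Mul(18, l), Mul(18, w)), 2)) (Function('j')(l, w) = Add(Add(Pow(Add(Mul(18, l), Mul(18, w)), 2), -78), -291) = Add(Add(-78, Pow(Add(Mul(18, l), Mul(18, w)), 2)), -291) = Add(-369, Pow(Add(Mul(18, l), Mul(18, w)), 2)))
Add(Function('j')(Add(-11, Mul(18, -4)), -1380), 1140115) = Add(Add(-369, Mul(324, Pow(Add(Add(-11, Mul(18, -4)), -1380), 2))), 1140115) = Add(Add(-369, Mul(324, Pow(Add(Add(-11, -72), -1380), 2))), 1140115) = Add(Add(-369, Mul(324, Pow(Add(-83, -1380), 2))), 1140115) = Add(Add(-369, Mul(324, Pow(-1463, 2))), 1140115) = Add(Add(-369, Mul(324, 2140369)), 1140115) = Add(Add(-369, 693479556), 1140115) = Add(693479187, 1140115) = 694619302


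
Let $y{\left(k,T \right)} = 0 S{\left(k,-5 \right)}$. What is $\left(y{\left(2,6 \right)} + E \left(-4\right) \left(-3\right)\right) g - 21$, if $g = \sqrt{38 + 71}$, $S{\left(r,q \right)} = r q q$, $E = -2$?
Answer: $-21 - 24 \sqrt{109} \approx -271.57$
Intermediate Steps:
$S{\left(r,q \right)} = r q^{2}$ ($S{\left(r,q \right)} = q r q = r q^{2}$)
$y{\left(k,T \right)} = 0$ ($y{\left(k,T \right)} = 0 k \left(-5\right)^{2} = 0 k 25 = 0 \cdot 25 k = 0$)
$g = \sqrt{109} \approx 10.44$
$\left(y{\left(2,6 \right)} + E \left(-4\right) \left(-3\right)\right) g - 21 = \left(0 + \left(-2\right) \left(-4\right) \left(-3\right)\right) \sqrt{109} - 21 = \left(0 + 8 \left(-3\right)\right) \sqrt{109} - 21 = \left(0 - 24\right) \sqrt{109} - 21 = - 24 \sqrt{109} - 21 = -21 - 24 \sqrt{109}$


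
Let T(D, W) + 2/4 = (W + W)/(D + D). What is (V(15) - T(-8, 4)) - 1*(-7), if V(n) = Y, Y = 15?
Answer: 23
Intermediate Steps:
V(n) = 15
T(D, W) = -½ + W/D (T(D, W) = -½ + (W + W)/(D + D) = -½ + (2*W)/((2*D)) = -½ + (2*W)*(1/(2*D)) = -½ + W/D)
(V(15) - T(-8, 4)) - 1*(-7) = (15 - (4 - ½*(-8))/(-8)) - 1*(-7) = (15 - (-1)*(4 + 4)/8) + 7 = (15 - (-1)*8/8) + 7 = (15 - 1*(-1)) + 7 = (15 + 1) + 7 = 16 + 7 = 23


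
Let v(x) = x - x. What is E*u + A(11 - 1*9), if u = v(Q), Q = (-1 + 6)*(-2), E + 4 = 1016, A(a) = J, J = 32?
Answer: 32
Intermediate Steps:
A(a) = 32
E = 1012 (E = -4 + 1016 = 1012)
Q = -10 (Q = 5*(-2) = -10)
v(x) = 0
u = 0
E*u + A(11 - 1*9) = 1012*0 + 32 = 0 + 32 = 32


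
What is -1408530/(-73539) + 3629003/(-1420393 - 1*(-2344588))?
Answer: 174292181663/7551597345 ≈ 23.080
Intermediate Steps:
-1408530/(-73539) + 3629003/(-1420393 - 1*(-2344588)) = -1408530*(-1/73539) + 3629003/(-1420393 + 2344588) = 469510/24513 + 3629003/924195 = 174292181663/7551597345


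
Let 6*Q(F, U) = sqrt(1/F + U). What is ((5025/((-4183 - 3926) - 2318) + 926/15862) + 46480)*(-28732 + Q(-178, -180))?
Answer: -10039744437053832/7517867 + 114670383756549*I*sqrt(178)/14719983586 ≈ -1.3355e+9 + 1.0393e+5*I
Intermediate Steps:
Q(F, U) = sqrt(U + 1/F)/6 (Q(F, U) = sqrt(1/F + U)/6 = sqrt(U + 1/F)/6)
((5025/((-4183 - 3926) - 2318) + 926/15862) + 46480)*(-28732 + Q(-178, -180)) = ((5025/((-4183 - 3926) - 2318) + 926/15862) + 46480)*(-28732 + sqrt(-180 + 1/(-178))/6) = ((5025/(-8109 - 2318) + 926*(1/15862)) + 46480)*(-28732 + sqrt(-180 - 1/178)/6) = ((5025/(-10427) + 463/7931) + 46480)*(-28732 + sqrt(-32041/178)/6) = ((5025*(-1/10427) + 463/7931) + 46480)*(-28732 + (179*I*sqrt(178)/178)/6) = ((-5025/10427 + 463/7931) + 46480)*(-28732 + 179*I*sqrt(178)/1068) = (-35025574/82696537 + 46480)*(-28732 + 179*I*sqrt(178)/1068) = 3843700014186*(-28732 + 179*I*sqrt(178)/1068)/82696537 = -10039744437053832/7517867 + 114670383756549*I*sqrt(178)/14719983586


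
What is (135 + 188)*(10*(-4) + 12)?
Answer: -9044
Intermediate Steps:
(135 + 188)*(10*(-4) + 12) = 323*(-40 + 12) = 323*(-28) = -9044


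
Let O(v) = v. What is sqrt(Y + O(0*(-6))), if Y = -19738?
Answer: I*sqrt(19738) ≈ 140.49*I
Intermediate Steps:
sqrt(Y + O(0*(-6))) = sqrt(-19738 + 0*(-6)) = sqrt(-19738 + 0) = sqrt(-19738) = I*sqrt(19738)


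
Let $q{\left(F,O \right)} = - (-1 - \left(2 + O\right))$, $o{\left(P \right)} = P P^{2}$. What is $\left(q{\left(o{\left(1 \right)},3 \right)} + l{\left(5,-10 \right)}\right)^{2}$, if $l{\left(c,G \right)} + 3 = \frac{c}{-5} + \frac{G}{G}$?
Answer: $9$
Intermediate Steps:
$o{\left(P \right)} = P^{3}$
$l{\left(c,G \right)} = -2 - \frac{c}{5}$ ($l{\left(c,G \right)} = -3 + \left(\frac{c}{-5} + \frac{G}{G}\right) = -3 + \left(c \left(- \frac{1}{5}\right) + 1\right) = -3 - \left(-1 + \frac{c}{5}\right) = -2 - \frac{c}{5}$)
$q{\left(F,O \right)} = 3 + O$ ($q{\left(F,O \right)} = - (-1 - \left(2 + O\right)) = - (-3 - O) = 3 + O$)
$\left(q{\left(o{\left(1 \right)},3 \right)} + l{\left(5,-10 \right)}\right)^{2} = \left(\left(3 + 3\right) - 3\right)^{2} = \left(6 - 3\right)^{2} = 3^{2} = 9$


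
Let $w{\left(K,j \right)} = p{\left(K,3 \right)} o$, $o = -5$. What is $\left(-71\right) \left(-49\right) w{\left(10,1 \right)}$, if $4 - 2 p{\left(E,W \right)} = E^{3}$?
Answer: $8662710$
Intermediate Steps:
$p{\left(E,W \right)} = 2 - \frac{E^{3}}{2}$
$w{\left(K,j \right)} = -10 + \frac{5 K^{3}}{2}$ ($w{\left(K,j \right)} = \left(2 - \frac{K^{3}}{2}\right) \left(-5\right) = -10 + \frac{5 K^{3}}{2}$)
$\left(-71\right) \left(-49\right) w{\left(10,1 \right)} = \left(-71\right) \left(-49\right) \left(-10 + \frac{5 \cdot 10^{3}}{2}\right) = 3479 \left(-10 + \frac{5}{2} \cdot 1000\right) = 3479 \left(-10 + 2500\right) = 3479 \cdot 2490 = 8662710$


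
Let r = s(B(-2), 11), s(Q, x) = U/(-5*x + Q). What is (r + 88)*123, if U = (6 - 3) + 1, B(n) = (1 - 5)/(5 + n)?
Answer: 1827780/169 ≈ 10815.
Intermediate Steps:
B(n) = -4/(5 + n)
U = 4 (U = 3 + 1 = 4)
s(Q, x) = 4/(Q - 5*x) (s(Q, x) = 4/(-5*x + Q) = 4/(Q - 5*x))
r = -12/169 (r = 4/(-4/(5 - 2) - 5*11) = 4/(-4/3 - 55) = 4/(-169/3) = 4*(-3/169) = -12/169 ≈ -0.071006)
(r + 88)*123 = (-12/169 + 88)*123 = (14860/169)*123 = 1827780/169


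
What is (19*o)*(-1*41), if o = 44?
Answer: -34276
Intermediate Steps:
(19*o)*(-1*41) = (19*44)*(-1*41) = 836*(-41) = -34276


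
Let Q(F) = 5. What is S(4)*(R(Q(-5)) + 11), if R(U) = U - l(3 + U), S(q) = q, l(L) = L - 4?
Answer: 48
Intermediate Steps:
l(L) = -4 + L
R(U) = 1 (R(U) = U - (-4 + (3 + U)) = U - (-1 + U) = U + (1 - U) = 1)
S(4)*(R(Q(-5)) + 11) = 4*(1 + 11) = 4*12 = 48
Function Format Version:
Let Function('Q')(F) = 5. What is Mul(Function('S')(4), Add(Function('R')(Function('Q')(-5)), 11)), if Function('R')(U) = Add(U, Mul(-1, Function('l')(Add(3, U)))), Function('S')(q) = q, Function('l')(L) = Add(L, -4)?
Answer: 48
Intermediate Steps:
Function('l')(L) = Add(-4, L)
Function('R')(U) = 1 (Function('R')(U) = Add(U, Mul(-1, Add(-4, Add(3, U)))) = Add(U, Mul(-1, Add(-1, U))) = Add(U, Add(1, Mul(-1, U))) = 1)
Mul(Function('S')(4), Add(Function('R')(Function('Q')(-5)), 11)) = Mul(4, Add(1, 11)) = Mul(4, 12) = 48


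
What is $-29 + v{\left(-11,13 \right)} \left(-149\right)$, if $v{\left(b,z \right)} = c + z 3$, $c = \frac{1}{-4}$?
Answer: $- \frac{23211}{4} \approx -5802.8$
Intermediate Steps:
$c = - \frac{1}{4} \approx -0.25$
$v{\left(b,z \right)} = - \frac{1}{4} + 3 z$ ($v{\left(b,z \right)} = - \frac{1}{4} + z 3 = - \frac{1}{4} + 3 z$)
$-29 + v{\left(-11,13 \right)} \left(-149\right) = -29 + \left(- \frac{1}{4} + 3 \cdot 13\right) \left(-149\right) = -29 + \left(- \frac{1}{4} + 39\right) \left(-149\right) = -29 + \frac{155}{4} \left(-149\right) = -29 - \frac{23095}{4} = - \frac{23211}{4}$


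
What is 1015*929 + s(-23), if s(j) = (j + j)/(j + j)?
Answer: 942936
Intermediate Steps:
s(j) = 1 (s(j) = (2*j)/((2*j)) = (2*j)*(1/(2*j)) = 1)
1015*929 + s(-23) = 1015*929 + 1 = 942935 + 1 = 942936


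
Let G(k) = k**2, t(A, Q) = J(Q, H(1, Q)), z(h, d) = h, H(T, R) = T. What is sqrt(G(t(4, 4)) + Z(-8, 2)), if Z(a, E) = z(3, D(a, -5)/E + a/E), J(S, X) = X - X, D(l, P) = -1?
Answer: sqrt(3) ≈ 1.7320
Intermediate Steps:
J(S, X) = 0
Z(a, E) = 3
t(A, Q) = 0
sqrt(G(t(4, 4)) + Z(-8, 2)) = sqrt(0**2 + 3) = sqrt(0 + 3) = sqrt(3)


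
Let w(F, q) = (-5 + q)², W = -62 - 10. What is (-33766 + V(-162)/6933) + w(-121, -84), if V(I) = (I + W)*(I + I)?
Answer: -59702523/2311 ≈ -25834.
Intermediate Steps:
W = -72
V(I) = 2*I*(-72 + I) (V(I) = (I - 72)*(I + I) = (-72 + I)*(2*I) = 2*I*(-72 + I))
(-33766 + V(-162)/6933) + w(-121, -84) = (-33766 + (2*(-162)*(-72 - 162))/6933) + (-5 - 84)² = (-33766 + (2*(-162)*(-234))*(1/6933)) + (-89)² = (-33766 + 75816*(1/6933)) + 7921 = (-33766 + 25272/2311) + 7921 = -78007954/2311 + 7921 = -59702523/2311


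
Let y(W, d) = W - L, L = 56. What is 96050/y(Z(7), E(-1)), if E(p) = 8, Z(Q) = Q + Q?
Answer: -48025/21 ≈ -2286.9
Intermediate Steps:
Z(Q) = 2*Q
y(W, d) = -56 + W (y(W, d) = W - 1*56 = W - 56 = -56 + W)
96050/y(Z(7), E(-1)) = 96050/(-56 + 2*7) = 96050/(-56 + 14) = 96050/(-42) = 96050*(-1/42) = -48025/21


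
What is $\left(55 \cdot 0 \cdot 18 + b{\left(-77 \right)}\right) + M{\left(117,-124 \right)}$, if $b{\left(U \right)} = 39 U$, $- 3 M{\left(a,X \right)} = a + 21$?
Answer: $-3049$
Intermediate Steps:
$M{\left(a,X \right)} = -7 - \frac{a}{3}$ ($M{\left(a,X \right)} = - \frac{a + 21}{3} = - \frac{21 + a}{3} = -7 - \frac{a}{3}$)
$\left(55 \cdot 0 \cdot 18 + b{\left(-77 \right)}\right) + M{\left(117,-124 \right)} = \left(55 \cdot 0 \cdot 18 + 39 \left(-77\right)\right) - 46 = \left(55 \cdot 0 - 3003\right) - 46 = \left(0 - 3003\right) - 46 = -3003 - 46 = -3049$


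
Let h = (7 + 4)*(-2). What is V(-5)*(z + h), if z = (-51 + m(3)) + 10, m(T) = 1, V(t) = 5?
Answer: -310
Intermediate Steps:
h = -22 (h = 11*(-2) = -22)
z = -40 (z = (-51 + 1) + 10 = -50 + 10 = -40)
V(-5)*(z + h) = 5*(-40 - 22) = 5*(-62) = -310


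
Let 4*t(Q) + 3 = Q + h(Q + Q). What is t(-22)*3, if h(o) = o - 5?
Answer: -111/2 ≈ -55.500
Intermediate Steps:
h(o) = -5 + o
t(Q) = -2 + 3*Q/4 (t(Q) = -¾ + (Q + (-5 + (Q + Q)))/4 = -¾ + (Q + (-5 + 2*Q))/4 = -¾ + (-5 + 3*Q)/4 = -¾ + (-5/4 + 3*Q/4) = -2 + 3*Q/4)
t(-22)*3 = (-2 + (¾)*(-22))*3 = (-2 - 33/2)*3 = -37/2*3 = -111/2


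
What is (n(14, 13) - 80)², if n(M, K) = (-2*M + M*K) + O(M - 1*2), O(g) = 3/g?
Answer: 88209/16 ≈ 5513.1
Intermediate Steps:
n(M, K) = -2*M + 3/(-2 + M) + K*M (n(M, K) = (-2*M + M*K) + 3/(M - 1*2) = (-2*M + K*M) + 3/(M - 2) = (-2*M + K*M) + 3/(-2 + M) = -2*M + 3/(-2 + M) + K*M)
(n(14, 13) - 80)² = ((3 + 14*(-2 + 13)*(-2 + 14))/(-2 + 14) - 80)² = ((3 + 14*11*12)/12 - 80)² = ((3 + 1848)/12 - 80)² = ((1/12)*1851 - 80)² = (617/4 - 80)² = (297/4)² = 88209/16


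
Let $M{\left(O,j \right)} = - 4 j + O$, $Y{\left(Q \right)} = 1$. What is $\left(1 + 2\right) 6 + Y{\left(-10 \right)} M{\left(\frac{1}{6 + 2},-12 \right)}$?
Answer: $\frac{529}{8} \approx 66.125$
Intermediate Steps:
$M{\left(O,j \right)} = O - 4 j$
$\left(1 + 2\right) 6 + Y{\left(-10 \right)} M{\left(\frac{1}{6 + 2},-12 \right)} = \left(1 + 2\right) 6 + 1 \left(\frac{1}{6 + 2} - -48\right) = 3 \cdot 6 + 1 \left(\frac{1}{8} + 48\right) = 18 + 1 \left(\frac{1}{8} + 48\right) = 18 + 1 \cdot \frac{385}{8} = 18 + \frac{385}{8} = \frac{529}{8}$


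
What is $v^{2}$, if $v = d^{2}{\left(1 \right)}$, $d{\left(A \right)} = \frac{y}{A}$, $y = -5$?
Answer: $625$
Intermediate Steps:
$d{\left(A \right)} = - \frac{5}{A}$
$v = 25$ ($v = \left(- \frac{5}{1}\right)^{2} = \left(\left(-5\right) 1\right)^{2} = \left(-5\right)^{2} = 25$)
$v^{2} = 25^{2} = 625$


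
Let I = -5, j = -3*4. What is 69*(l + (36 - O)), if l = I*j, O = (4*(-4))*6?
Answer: 13248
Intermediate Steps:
j = -12
O = -96 (O = -16*6 = -96)
l = 60 (l = -5*(-12) = 60)
69*(l + (36 - O)) = 69*(60 + (36 - 1*(-96))) = 69*(60 + (36 + 96)) = 69*(60 + 132) = 69*192 = 13248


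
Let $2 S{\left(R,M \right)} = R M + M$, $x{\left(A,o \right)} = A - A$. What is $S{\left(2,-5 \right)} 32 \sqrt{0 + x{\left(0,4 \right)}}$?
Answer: $0$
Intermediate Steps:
$x{\left(A,o \right)} = 0$
$S{\left(R,M \right)} = \frac{M}{2} + \frac{M R}{2}$ ($S{\left(R,M \right)} = \frac{R M + M}{2} = \frac{M R + M}{2} = \frac{M + M R}{2} = \frac{M}{2} + \frac{M R}{2}$)
$S{\left(2,-5 \right)} 32 \sqrt{0 + x{\left(0,4 \right)}} = \frac{1}{2} \left(-5\right) \left(1 + 2\right) 32 \sqrt{0 + 0} = \frac{1}{2} \left(-5\right) 3 \cdot 32 \sqrt{0} = \left(- \frac{15}{2}\right) 32 \cdot 0 = \left(-240\right) 0 = 0$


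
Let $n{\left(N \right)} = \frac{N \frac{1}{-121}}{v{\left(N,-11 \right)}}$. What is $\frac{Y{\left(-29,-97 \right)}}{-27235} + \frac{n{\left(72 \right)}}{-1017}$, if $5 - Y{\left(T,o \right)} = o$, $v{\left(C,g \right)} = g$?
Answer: $- \frac{15558986}{4096225705} \approx -0.0037984$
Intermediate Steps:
$Y{\left(T,o \right)} = 5 - o$
$n{\left(N \right)} = \frac{N}{1331}$ ($n{\left(N \right)} = \frac{N \frac{1}{-121}}{-11} = N \left(- \frac{1}{121}\right) \left(- \frac{1}{11}\right) = - \frac{N}{121} \left(- \frac{1}{11}\right) = \frac{N}{1331}$)
$\frac{Y{\left(-29,-97 \right)}}{-27235} + \frac{n{\left(72 \right)}}{-1017} = \frac{5 - -97}{-27235} + \frac{\frac{1}{1331} \cdot 72}{-1017} = \left(5 + 97\right) \left(- \frac{1}{27235}\right) + \frac{72}{1331} \left(- \frac{1}{1017}\right) = 102 \left(- \frac{1}{27235}\right) - \frac{8}{150403} = - \frac{102}{27235} - \frac{8}{150403} = - \frac{15558986}{4096225705}$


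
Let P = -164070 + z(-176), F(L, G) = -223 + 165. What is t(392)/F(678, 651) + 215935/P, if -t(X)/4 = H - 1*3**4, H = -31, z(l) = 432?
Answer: -42917027/4745502 ≈ -9.0437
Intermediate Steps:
F(L, G) = -58
P = -163638 (P = -164070 + 432 = -163638)
t(X) = 448 (t(X) = -4*(-31 - 1*3**4) = -4*(-31 - 1*81) = -4*(-31 - 81) = -4*(-112) = 448)
t(392)/F(678, 651) + 215935/P = 448/(-58) + 215935/(-163638) = 448*(-1/58) + 215935*(-1/163638) = -224/29 - 215935/163638 = -42917027/4745502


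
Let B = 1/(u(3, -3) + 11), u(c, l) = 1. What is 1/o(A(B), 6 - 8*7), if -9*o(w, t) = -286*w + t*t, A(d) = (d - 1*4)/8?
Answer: -432/126721 ≈ -0.0034091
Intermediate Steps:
B = 1/12 (B = 1/(1 + 11) = 1/12 ≈ 0.083333)
A(d) = -½ + d/8 (A(d) = (d - 4)*(⅛) = (-4 + d)*(⅛) = -½ + d/8)
o(w, t) = -t²/9 + 286*w/9 (o(w, t) = -(-286*w + t*t)/9 = -(-286*w + t²)/9 = -(t² - 286*w)/9 = -t²/9 + 286*w/9)
1/o(A(B), 6 - 8*7) = 1/(-(6 - 8*7)²/9 + 286*(-½ + (⅛)*(1/12))/9) = 1/(-(6 - 56)²/9 + 286*(-½ + 1/96)/9) = 1/(-⅑*(-50)² + (286/9)*(-47/96)) = 1/(-⅑*2500 - 6721/432) = 1/(-2500/9 - 6721/432) = 1/(-126721/432) = -432/126721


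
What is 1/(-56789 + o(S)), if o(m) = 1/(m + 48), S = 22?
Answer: -70/3975229 ≈ -1.7609e-5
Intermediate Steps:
o(m) = 1/(48 + m)
1/(-56789 + o(S)) = 1/(-56789 + 1/(48 + 22)) = 1/(-56789 + 1/70) = 1/(-3975229/70) = -70/3975229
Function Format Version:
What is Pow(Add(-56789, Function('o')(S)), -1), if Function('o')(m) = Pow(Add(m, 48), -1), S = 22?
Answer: Rational(-70, 3975229) ≈ -1.7609e-5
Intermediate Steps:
Function('o')(m) = Pow(Add(48, m), -1)
Pow(Add(-56789, Function('o')(S)), -1) = Pow(Add(-56789, Pow(Add(48, 22), -1)), -1) = Pow(Add(-56789, Pow(70, -1)), -1) = Pow(Add(-56789, Rational(1, 70)), -1) = Pow(Rational(-3975229, 70), -1) = Rational(-70, 3975229)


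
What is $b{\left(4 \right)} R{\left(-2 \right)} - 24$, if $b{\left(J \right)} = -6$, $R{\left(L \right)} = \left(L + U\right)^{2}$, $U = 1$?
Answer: $-30$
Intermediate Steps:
$R{\left(L \right)} = \left(1 + L\right)^{2}$ ($R{\left(L \right)} = \left(L + 1\right)^{2} = \left(1 + L\right)^{2}$)
$b{\left(4 \right)} R{\left(-2 \right)} - 24 = - 6 \left(1 - 2\right)^{2} - 24 = - 6 \left(-1\right)^{2} - 24 = \left(-6\right) 1 - 24 = -6 - 24 = -30$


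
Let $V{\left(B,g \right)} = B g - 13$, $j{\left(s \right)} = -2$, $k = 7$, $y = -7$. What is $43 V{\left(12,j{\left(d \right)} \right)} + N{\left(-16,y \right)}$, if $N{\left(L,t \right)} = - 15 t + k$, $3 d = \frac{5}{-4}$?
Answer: $-1479$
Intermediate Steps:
$d = - \frac{5}{12}$ ($d = \frac{5 \frac{1}{-4}}{3} = \frac{5 \left(- \frac{1}{4}\right)}{3} = \frac{1}{3} \left(- \frac{5}{4}\right) = - \frac{5}{12} \approx -0.41667$)
$N{\left(L,t \right)} = 7 - 15 t$ ($N{\left(L,t \right)} = - 15 t + 7 = 7 - 15 t$)
$V{\left(B,g \right)} = -13 + B g$
$43 V{\left(12,j{\left(d \right)} \right)} + N{\left(-16,y \right)} = 43 \left(-13 + 12 \left(-2\right)\right) + \left(7 - -105\right) = 43 \left(-13 - 24\right) + \left(7 + 105\right) = 43 \left(-37\right) + 112 = -1591 + 112 = -1479$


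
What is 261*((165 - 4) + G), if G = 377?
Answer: 140418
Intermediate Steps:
261*((165 - 4) + G) = 261*((165 - 4) + 377) = 261*(161 + 377) = 261*538 = 140418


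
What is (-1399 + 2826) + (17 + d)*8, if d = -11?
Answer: 1475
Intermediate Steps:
(-1399 + 2826) + (17 + d)*8 = (-1399 + 2826) + (17 - 11)*8 = 1427 + 6*8 = 1427 + 48 = 1475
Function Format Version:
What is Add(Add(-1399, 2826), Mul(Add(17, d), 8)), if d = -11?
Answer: 1475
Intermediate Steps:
Add(Add(-1399, 2826), Mul(Add(17, d), 8)) = Add(Add(-1399, 2826), Mul(Add(17, -11), 8)) = Add(1427, Mul(6, 8)) = Add(1427, 48) = 1475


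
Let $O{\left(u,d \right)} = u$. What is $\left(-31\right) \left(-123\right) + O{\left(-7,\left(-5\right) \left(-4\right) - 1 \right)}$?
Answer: $3806$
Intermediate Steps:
$\left(-31\right) \left(-123\right) + O{\left(-7,\left(-5\right) \left(-4\right) - 1 \right)} = \left(-31\right) \left(-123\right) - 7 = 3813 - 7 = 3806$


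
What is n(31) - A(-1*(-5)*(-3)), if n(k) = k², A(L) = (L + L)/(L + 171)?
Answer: 24991/26 ≈ 961.19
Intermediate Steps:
A(L) = 2*L/(171 + L) (A(L) = (2*L)/(171 + L) = 2*L/(171 + L))
n(31) - A(-1*(-5)*(-3)) = 31² - 2*-1*(-5)*(-3)/(171 - 1*(-5)*(-3)) = 961 - 2*5*(-3)/(171 + 5*(-3)) = 961 - 2*(-15)/(171 - 15) = 961 - 2*(-15)/156 = 961 - 1*(-5/26) = 961 + 5/26 = 24991/26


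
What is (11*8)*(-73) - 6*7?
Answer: -6466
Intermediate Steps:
(11*8)*(-73) - 6*7 = 88*(-73) - 42 = -6424 - 42 = -6466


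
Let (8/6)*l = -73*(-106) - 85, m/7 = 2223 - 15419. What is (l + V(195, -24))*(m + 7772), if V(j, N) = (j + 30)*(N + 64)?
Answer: -1246982850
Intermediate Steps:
V(j, N) = (30 + j)*(64 + N)
m = -92372 (m = 7*(2223 - 15419) = 7*(-13196) = -92372)
l = 22959/4 (l = 3*(-73*(-106) - 85)/4 = 3*(7738 - 85)/4 = (¾)*7653 = 22959/4 ≈ 5739.8)
(l + V(195, -24))*(m + 7772) = (22959/4 + (1920 + 30*(-24) + 64*195 - 24*195))*(-92372 + 7772) = (22959/4 + (1920 - 720 + 12480 - 4680))*(-84600) = (22959/4 + 9000)*(-84600) = (58959/4)*(-84600) = -1246982850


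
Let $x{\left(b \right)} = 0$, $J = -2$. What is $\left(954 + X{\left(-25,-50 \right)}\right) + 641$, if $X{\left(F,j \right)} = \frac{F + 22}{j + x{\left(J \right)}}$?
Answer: $\frac{79753}{50} \approx 1595.1$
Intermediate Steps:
$X{\left(F,j \right)} = \frac{22 + F}{j}$ ($X{\left(F,j \right)} = \frac{F + 22}{j + 0} = \frac{22 + F}{j}$)
$\left(954 + X{\left(-25,-50 \right)}\right) + 641 = \left(954 + \frac{22 - 25}{-50}\right) + 641 = \left(954 - - \frac{3}{50}\right) + 641 = \left(954 + \frac{3}{50}\right) + 641 = \frac{47703}{50} + 641 = \frac{79753}{50}$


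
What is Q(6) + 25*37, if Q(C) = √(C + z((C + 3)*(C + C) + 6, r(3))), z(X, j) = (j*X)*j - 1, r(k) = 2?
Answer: 925 + √461 ≈ 946.47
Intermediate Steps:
z(X, j) = -1 + X*j² (z(X, j) = (X*j)*j - 1 = X*j² - 1 = -1 + X*j²)
Q(C) = √(23 + C + 8*C*(3 + C)) (Q(C) = √(C + (-1 + ((C + 3)*(C + C) + 6)*2²)) = √(C + (-1 + ((3 + C)*(2*C) + 6)*4)) = √(C + (-1 + (2*C*(3 + C) + 6)*4)) = √(C + (-1 + (6 + 2*C*(3 + C))*4)) = √(C + (-1 + (24 + 8*C*(3 + C)))) = √(C + (23 + 8*C*(3 + C))) = √(23 + C + 8*C*(3 + C)))
Q(6) + 25*37 = √(23 + 8*6² + 25*6) + 25*37 = √(23 + 8*36 + 150) + 925 = √(23 + 288 + 150) + 925 = √461 + 925 = 925 + √461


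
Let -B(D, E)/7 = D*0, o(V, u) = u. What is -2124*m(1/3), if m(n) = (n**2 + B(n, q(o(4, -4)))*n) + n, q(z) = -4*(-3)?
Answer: -944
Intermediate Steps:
q(z) = 12
B(D, E) = 0 (B(D, E) = -7*D*0 = -7*0 = 0)
m(n) = n + n**2 (m(n) = (n**2 + 0*n) + n = (n**2 + 0) + n = n**2 + n = n + n**2)
-2124*m(1/3) = -2124*(1 + 1/3)/3 = -708*(1 + 1/3) = -708*4/3 = -2124*4/9 = -944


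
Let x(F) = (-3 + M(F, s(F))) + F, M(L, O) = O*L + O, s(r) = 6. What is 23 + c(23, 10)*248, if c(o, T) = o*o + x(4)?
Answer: 138903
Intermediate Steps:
M(L, O) = O + L*O (M(L, O) = L*O + O = O + L*O)
x(F) = 3 + 7*F (x(F) = (-3 + 6*(1 + F)) + F = (-3 + (6 + 6*F)) + F = (3 + 6*F) + F = 3 + 7*F)
c(o, T) = 31 + o² (c(o, T) = o*o + (3 + 7*4) = o² + (3 + 28) = o² + 31 = 31 + o²)
23 + c(23, 10)*248 = 23 + (31 + 23²)*248 = 23 + (31 + 529)*248 = 23 + 560*248 = 23 + 138880 = 138903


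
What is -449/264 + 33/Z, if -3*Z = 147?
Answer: -30713/12936 ≈ -2.3742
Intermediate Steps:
Z = -49 (Z = -⅓*147 = -49)
-449/264 + 33/Z = -449/264 + 33/(-49) = -449*1/264 + 33*(-1/49) = -449/264 - 33/49 = -30713/12936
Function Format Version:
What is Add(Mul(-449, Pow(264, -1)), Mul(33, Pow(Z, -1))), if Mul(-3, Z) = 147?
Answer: Rational(-30713, 12936) ≈ -2.3742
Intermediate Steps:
Z = -49 (Z = Mul(Rational(-1, 3), 147) = -49)
Add(Mul(-449, Pow(264, -1)), Mul(33, Pow(Z, -1))) = Add(Mul(-449, Pow(264, -1)), Mul(33, Pow(-49, -1))) = Add(Mul(-449, Rational(1, 264)), Mul(33, Rational(-1, 49))) = Add(Rational(-449, 264), Rational(-33, 49)) = Rational(-30713, 12936)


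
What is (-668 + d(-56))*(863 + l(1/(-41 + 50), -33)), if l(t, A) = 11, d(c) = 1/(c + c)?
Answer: -32695029/56 ≈ -5.8384e+5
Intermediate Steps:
d(c) = 1/(2*c)
(-668 + d(-56))*(863 + l(1/(-41 + 50), -33)) = (-668 + (½)/(-56))*(863 + 11) = (-668 + (½)*(-1/56))*874 = (-668 - 1/112)*874 = -74817/112*874 = -32695029/56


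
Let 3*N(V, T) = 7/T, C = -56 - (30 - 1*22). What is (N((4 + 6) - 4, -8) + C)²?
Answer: 2380849/576 ≈ 4133.4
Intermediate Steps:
C = -64 (C = -56 - (30 - 22) = -56 - 1*8 = -56 - 8 = -64)
N(V, T) = 7/(3*T) (N(V, T) = (7/T)/3 = 7/(3*T))
(N((4 + 6) - 4, -8) + C)² = ((7/3)/(-8) - 64)² = ((7/3)*(-⅛) - 64)² = (-7/24 - 64)² = (-1543/24)² = 2380849/576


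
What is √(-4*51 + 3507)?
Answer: 3*√367 ≈ 57.472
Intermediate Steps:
√(-4*51 + 3507) = √(-1*204 + 3507) = √(-204 + 3507) = √3303 = 3*√367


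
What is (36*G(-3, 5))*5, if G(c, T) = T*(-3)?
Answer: -2700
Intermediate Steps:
G(c, T) = -3*T
(36*G(-3, 5))*5 = (36*(-3*5))*5 = (36*(-15))*5 = -540*5 = -2700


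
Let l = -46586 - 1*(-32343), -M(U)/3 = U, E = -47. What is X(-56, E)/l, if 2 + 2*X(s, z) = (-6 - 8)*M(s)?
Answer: 1177/14243 ≈ 0.082637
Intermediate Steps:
M(U) = -3*U
X(s, z) = -1 + 21*s (X(s, z) = -1 + ((-6 - 8)*(-3*s))/2 = -1 + (-(-42)*s)/2 = -1 + (42*s)/2 = -1 + 21*s)
l = -14243 (l = -46586 + 32343 = -14243)
X(-56, E)/l = (-1 + 21*(-56))/(-14243) = (-1 - 1176)*(-1/14243) = -1177*(-1/14243) = 1177/14243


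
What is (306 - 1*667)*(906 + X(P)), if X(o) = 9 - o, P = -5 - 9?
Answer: -335369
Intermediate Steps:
P = -14
(306 - 1*667)*(906 + X(P)) = (306 - 1*667)*(906 + (9 - 1*(-14))) = (306 - 667)*(906 + (9 + 14)) = -361*(906 + 23) = -361*929 = -335369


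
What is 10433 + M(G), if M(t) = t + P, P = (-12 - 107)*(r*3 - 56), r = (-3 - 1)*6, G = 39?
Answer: 25704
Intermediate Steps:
r = -24 (r = -4*6 = -24)
P = 15232 (P = (-12 - 107)*(-24*3 - 56) = -119*(-72 - 56) = -119*(-128) = 15232)
M(t) = 15232 + t (M(t) = t + 15232 = 15232 + t)
10433 + M(G) = 10433 + (15232 + 39) = 10433 + 15271 = 25704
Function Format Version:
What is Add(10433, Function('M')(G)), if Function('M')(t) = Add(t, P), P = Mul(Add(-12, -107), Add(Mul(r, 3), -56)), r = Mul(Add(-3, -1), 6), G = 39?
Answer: 25704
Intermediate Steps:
r = -24 (r = Mul(-4, 6) = -24)
P = 15232 (P = Mul(Add(-12, -107), Add(Mul(-24, 3), -56)) = Mul(-119, Add(-72, -56)) = Mul(-119, -128) = 15232)
Function('M')(t) = Add(15232, t) (Function('M')(t) = Add(t, 15232) = Add(15232, t))
Add(10433, Function('M')(G)) = Add(10433, Add(15232, 39)) = Add(10433, 15271) = 25704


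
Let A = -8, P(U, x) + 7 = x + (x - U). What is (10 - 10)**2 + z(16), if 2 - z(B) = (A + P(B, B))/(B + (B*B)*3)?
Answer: 1567/784 ≈ 1.9987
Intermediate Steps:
P(U, x) = -7 - U + 2*x (P(U, x) = -7 + (x + (x - U)) = -7 + (-U + 2*x) = -7 - U + 2*x)
z(B) = 2 - (-15 + B)/(B + 3*B**2) (z(B) = 2 - (-8 + (-7 - B + 2*B))/(B + (B*B)*3) = 2 - (-8 + (-7 + B))/(B + B**2*3) = 2 - (-15 + B)/(B + 3*B**2))
(10 - 10)**2 + z(16) = (10 - 10)**2 + (15 + 16 + 6*16**2)/(16*(1 + 3*16)) = 0**2 + (15 + 16 + 6*256)/(16*(1 + 48)) = 0 + (1/16)*(15 + 16 + 1536)/49 = 0 + (1/16)*(1/49)*1567 = 0 + 1567/784 = 1567/784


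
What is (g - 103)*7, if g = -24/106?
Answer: -38297/53 ≈ -722.58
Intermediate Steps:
g = -12/53 (g = -24*1/106 = -12/53 ≈ -0.22642)
(g - 103)*7 = (-12/53 - 103)*7 = -5471/53*7 = -38297/53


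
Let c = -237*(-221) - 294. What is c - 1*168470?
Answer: -116387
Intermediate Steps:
c = 52083 (c = 52377 - 294 = 52083)
c - 1*168470 = 52083 - 1*168470 = 52083 - 168470 = -116387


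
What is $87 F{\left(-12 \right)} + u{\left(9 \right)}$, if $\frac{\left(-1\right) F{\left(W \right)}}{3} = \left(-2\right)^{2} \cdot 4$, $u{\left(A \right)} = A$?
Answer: $-4167$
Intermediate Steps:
$F{\left(W \right)} = -48$ ($F{\left(W \right)} = - 3 \left(-2\right)^{2} \cdot 4 = - 3 \cdot 4 \cdot 4 = \left(-3\right) 16 = -48$)
$87 F{\left(-12 \right)} + u{\left(9 \right)} = 87 \left(-48\right) + 9 = -4176 + 9 = -4167$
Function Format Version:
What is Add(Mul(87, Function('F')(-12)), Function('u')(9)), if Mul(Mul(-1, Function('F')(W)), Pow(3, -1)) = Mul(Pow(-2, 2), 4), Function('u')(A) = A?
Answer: -4167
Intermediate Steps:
Function('F')(W) = -48 (Function('F')(W) = Mul(-3, Mul(Pow(-2, 2), 4)) = Mul(-3, Mul(4, 4)) = Mul(-3, 16) = -48)
Add(Mul(87, Function('F')(-12)), Function('u')(9)) = Add(Mul(87, -48), 9) = Add(-4176, 9) = -4167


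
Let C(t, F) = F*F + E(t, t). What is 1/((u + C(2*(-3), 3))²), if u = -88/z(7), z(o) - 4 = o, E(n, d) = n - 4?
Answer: 1/81 ≈ 0.012346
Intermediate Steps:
E(n, d) = -4 + n
C(t, F) = -4 + t + F² (C(t, F) = F*F + (-4 + t) = F² + (-4 + t) = -4 + t + F²)
z(o) = 4 + o
u = -8 (u = -88/(4 + 7) = -88/11 = -88*1/11 = -8)
1/((u + C(2*(-3), 3))²) = 1/((-8 + (-4 + 2*(-3) + 3²))²) = 1/((-8 + (-4 - 6 + 9))²) = 1/((-8 - 1)²) = 1/((-9)²) = 1/81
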